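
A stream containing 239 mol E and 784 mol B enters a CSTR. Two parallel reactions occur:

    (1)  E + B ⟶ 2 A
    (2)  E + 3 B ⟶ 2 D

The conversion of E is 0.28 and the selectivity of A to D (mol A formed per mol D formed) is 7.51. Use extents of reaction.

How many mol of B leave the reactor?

701 mol

Conversion of E: E consumed = 0.28 × 239 = 66.92 mol = 1ξ₁ + 1ξ₂.
Selectivity: 2ξ₁ / (2ξ₂) = 7.51 → ξ₁ = 7.51 ξ₂.
Substitute: (1·7.51 + 1) ξ₂ = 66.92 → ξ₂ = 7.864 mol, ξ₁ = 59.06 mol.
Outlet amounts (n = n₀ + Σ ν·ξ):
  E: 239 − 1(59.06) − 1(7.864) = 172.1
  B: 784 − 1(59.06) − 3(7.864) = 701.4
  A: 0 + 2(59.06) = 118.1
  D: 0 + 2(7.864) = 15.73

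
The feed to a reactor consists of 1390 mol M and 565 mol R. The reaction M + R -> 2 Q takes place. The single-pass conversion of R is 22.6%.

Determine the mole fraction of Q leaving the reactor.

0.131

R reacted = 0.226 × 565 = 127.7 mol; ν_R = −1, so ξ = 127.7/1 = 127.7 mol.
Outlet amounts (n = n₀ + ν ξ):
  M: 1390 − 1(127.7) = 1262
  R: 565 − 1(127.7) = 437.3
  Q: 0 + 2(127.7) = 255.4
Total out = 1955 mol; y_Q = 255.4 / 1955 = 0.1306.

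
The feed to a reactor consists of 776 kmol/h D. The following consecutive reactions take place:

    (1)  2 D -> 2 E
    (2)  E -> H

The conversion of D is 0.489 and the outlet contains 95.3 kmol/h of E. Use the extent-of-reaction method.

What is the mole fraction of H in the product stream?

Conversion of D: D consumed = 2ξ₁ = 0.489 × 776 → ξ₁ = 189.7 kmol/h.
E balance: n_E = 0 + 2ξ₁ − 1ξ₂ = 95.3 → ξ₂ = (2·189.7 − 95.3)/1 = 284.2 kmol/h.
Outlet amounts (n = n₀ + Σ ν·ξ):
  D: 776 − 2(189.7) = 396.5
  E: 0 + 2(189.7) − 1(284.2) = 95.3
  H: 0 + 1(284.2) = 284.2
Total out = 776 kmol/h; y_H = 284.2 / 776 = 0.3662.

0.366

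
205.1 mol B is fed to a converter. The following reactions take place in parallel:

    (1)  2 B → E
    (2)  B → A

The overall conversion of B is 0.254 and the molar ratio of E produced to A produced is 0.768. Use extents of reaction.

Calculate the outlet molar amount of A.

20.5 mol

Conversion of B: B consumed = 0.254 × 205.1 = 52.1 mol = 2ξ₁ + 1ξ₂.
Selectivity: 1ξ₁ / (1ξ₂) = 0.768 → ξ₁ = 0.768 ξ₂.
Substitute: (2·0.768 + 1) ξ₂ = 52.1 → ξ₂ = 20.54 mol, ξ₁ = 15.78 mol.
Outlet amounts (n = n₀ + Σ ν·ξ):
  B: 205.1 − 2(15.78) − 1(20.54) = 153
  E: 0 + 1(15.78) = 15.78
  A: 0 + 1(20.54) = 20.54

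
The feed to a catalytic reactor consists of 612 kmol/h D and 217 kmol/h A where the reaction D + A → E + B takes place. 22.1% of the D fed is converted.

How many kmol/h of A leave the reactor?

81.7 kmol/h

D reacted = 0.221 × 612 = 135.3 kmol/h; ν_D = −1, so ξ = 135.3/1 = 135.3 kmol/h.
Outlet amounts (n = n₀ + ν ξ):
  D: 612 − 1(135.3) = 476.7
  A: 217 − 1(135.3) = 81.75
  E: 0 + 1(135.3) = 135.3
  B: 0 + 1(135.3) = 135.3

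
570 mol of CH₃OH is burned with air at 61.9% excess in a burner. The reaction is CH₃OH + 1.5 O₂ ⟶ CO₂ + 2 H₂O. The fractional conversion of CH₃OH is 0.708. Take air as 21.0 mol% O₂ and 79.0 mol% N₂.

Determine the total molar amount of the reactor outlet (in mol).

Stoichiometric O₂ = 1.5 × 570 = 855 mol; O₂ fed = 855 × 1.619 = 1384 mol.
N₂ fed = 1384 × 79/21 = 5207 mol.
Fuel reacted = 0.708 × 570 → ξ = 403.6 mol.
Outlet (n = n₀ + ν ξ):
  CH₃OH: 570 − 1(403.6) = 166.4
  O₂: 1384 − 1.5(403.6) = 778.9
  N₂: 5207 (inert)
  CO₂: 0 + 1(403.6) = 403.6
  H₂O: 0 + 2(403.6) = 807.1
Total out = 166.4 + 778.9 + 5207 + 403.6 + 807.1 = 7363 mol.

7360 mol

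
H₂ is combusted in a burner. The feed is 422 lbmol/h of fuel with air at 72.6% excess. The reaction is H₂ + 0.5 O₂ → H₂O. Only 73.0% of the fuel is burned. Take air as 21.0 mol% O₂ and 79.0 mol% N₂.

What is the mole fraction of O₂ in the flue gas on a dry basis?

0.124

Stoichiometric O₂ = 0.5 × 422 = 211 lbmol/h; O₂ fed = 211 × 1.726 = 364.2 lbmol/h.
N₂ fed = 364.2 × 79/21 = 1370 lbmol/h.
Fuel reacted = 0.73 × 422 → ξ = 308.1 lbmol/h.
Outlet (n = n₀ + ν ξ):
  H₂: 422 − 1(308.1) = 113.9
  O₂: 364.2 − 0.5(308.1) = 210.2
  N₂: 1370 (inert)
  H₂O: 0 + 1(308.1) = 308.1
Dry total = 1694 lbmol/h; y_O₂ (dry) = 210.2 / 1694 = 0.124.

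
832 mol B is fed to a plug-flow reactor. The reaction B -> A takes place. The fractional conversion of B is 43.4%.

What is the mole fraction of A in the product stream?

0.434

B reacted = 0.434 × 832 = 361.1 mol; ν_B = −1, so ξ = 361.1/1 = 361.1 mol.
Outlet amounts (n = n₀ + ν ξ):
  B: 832 − 1(361.1) = 470.9
  A: 0 + 1(361.1) = 361.1
Total out = 832 mol; y_A = 361.1 / 832 = 0.434.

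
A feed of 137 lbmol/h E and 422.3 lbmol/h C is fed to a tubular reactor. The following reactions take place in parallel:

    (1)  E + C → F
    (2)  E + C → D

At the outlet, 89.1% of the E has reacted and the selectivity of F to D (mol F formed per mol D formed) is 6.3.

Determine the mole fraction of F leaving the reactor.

0.241

Conversion of E: E consumed = 0.891 × 137 = 122.1 lbmol/h = 1ξ₁ + 1ξ₂.
Selectivity: 1ξ₁ / (1ξ₂) = 6.3 → ξ₁ = 6.3 ξ₂.
Substitute: (1·6.3 + 1) ξ₂ = 122.1 → ξ₂ = 16.72 lbmol/h, ξ₁ = 105.3 lbmol/h.
Outlet amounts (n = n₀ + Σ ν·ξ):
  E: 137 − 1(105.3) − 1(16.72) = 14.93
  C: 422.3 − 1(105.3) − 1(16.72) = 300.2
  F: 0 + 1(105.3) = 105.3
  D: 0 + 1(16.72) = 16.72
Total out = 437.2 lbmol/h; y_F = 105.3 / 437.2 = 0.2409.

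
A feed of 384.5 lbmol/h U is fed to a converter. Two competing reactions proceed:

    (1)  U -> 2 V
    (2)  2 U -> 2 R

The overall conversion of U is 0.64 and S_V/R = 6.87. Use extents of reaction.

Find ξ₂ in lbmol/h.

ξ₂ = 27.7 lbmol/h

Conversion of U: U consumed = 0.64 × 384.5 = 246.1 lbmol/h = 1ξ₁ + 2ξ₂.
Selectivity: 2ξ₁ / (2ξ₂) = 6.87 → ξ₁ = 6.87 ξ₂.
Substitute: (1·6.87 + 2) ξ₂ = 246.1 → ξ₂ = 27.74 lbmol/h, ξ₁ = 190.6 lbmol/h.
Outlet amounts (n = n₀ + Σ ν·ξ):
  U: 384.5 − 1(190.6) − 2(27.74) = 138.4
  V: 0 + 2(190.6) = 381.2
  R: 0 + 2(27.74) = 55.49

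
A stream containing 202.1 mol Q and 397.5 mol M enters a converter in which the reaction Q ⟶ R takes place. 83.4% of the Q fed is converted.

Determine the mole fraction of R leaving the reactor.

0.281

Q reacted = 0.834 × 202.1 = 168.6 mol; ν_Q = −1, so ξ = 168.6/1 = 168.6 mol.
Outlet amounts (n = n₀ + ν ξ):
  Q: 202.1 − 1(168.6) = 33.55
  R: 0 + 1(168.6) = 168.6
  M: 397.5 (inert)
Total out = 599.6 mol; y_R = 168.6 / 599.6 = 0.2811.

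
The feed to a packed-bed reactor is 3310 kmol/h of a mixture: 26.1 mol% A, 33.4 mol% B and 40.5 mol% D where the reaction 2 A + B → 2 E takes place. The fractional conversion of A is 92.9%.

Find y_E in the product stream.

A reacted = 0.929 × 863.9 = 802.6 kmol/h; ν_A = −2, so ξ = 802.6/2 = 401.3 kmol/h.
Outlet amounts (n = n₀ + ν ξ):
  A: 863.9 − 2(401.3) = 61.34
  B: 1106 − 1(401.3) = 704.3
  E: 0 + 2(401.3) = 802.6
  D: 1341 (inert)
Total out = 2909 kmol/h; y_E = 802.6 / 2909 = 0.2759.

0.276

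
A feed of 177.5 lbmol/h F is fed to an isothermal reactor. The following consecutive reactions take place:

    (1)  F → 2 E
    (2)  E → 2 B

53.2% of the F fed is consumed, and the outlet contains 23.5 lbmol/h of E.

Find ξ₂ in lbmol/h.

Conversion of F: F consumed = 1ξ₁ = 0.532 × 177.5 → ξ₁ = 94.43 lbmol/h.
E balance: n_E = 0 + 2ξ₁ − 1ξ₂ = 23.5 → ξ₂ = (2·94.43 − 23.5)/1 = 165.4 lbmol/h.
Outlet amounts (n = n₀ + Σ ν·ξ):
  F: 177.5 − 1(94.43) = 83.07
  E: 0 + 2(94.43) − 1(165.4) = 23.5
  B: 0 + 2(165.4) = 330.7

ξ₂ = 165 lbmol/h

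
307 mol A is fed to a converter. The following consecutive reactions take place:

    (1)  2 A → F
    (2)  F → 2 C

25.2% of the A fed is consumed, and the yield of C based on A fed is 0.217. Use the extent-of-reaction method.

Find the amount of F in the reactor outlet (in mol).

Conversion of A: A consumed = 2ξ₁ = 0.252 × 307 → ξ₁ = 38.68 mol.
Yield of C: 2ξ₂ / 307 = 0.217 → ξ₂ = 33.31 mol.
Outlet amounts (n = n₀ + Σ ν·ξ):
  A: 307 − 2(38.68) = 229.6
  F: 0 + 1(38.68) − 1(33.31) = 5.373
  C: 0 + 2(33.31) = 66.62

5.37 mol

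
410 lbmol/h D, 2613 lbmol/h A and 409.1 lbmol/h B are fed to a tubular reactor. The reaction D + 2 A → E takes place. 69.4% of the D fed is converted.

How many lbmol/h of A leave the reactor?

D reacted = 0.694 × 410 = 284.5 lbmol/h; ν_D = −1, so ξ = 284.5/1 = 284.5 lbmol/h.
Outlet amounts (n = n₀ + ν ξ):
  D: 410 − 1(284.5) = 125.5
  A: 2613 − 2(284.5) = 2044
  E: 0 + 1(284.5) = 284.5
  B: 409.1 (inert)

2040 lbmol/h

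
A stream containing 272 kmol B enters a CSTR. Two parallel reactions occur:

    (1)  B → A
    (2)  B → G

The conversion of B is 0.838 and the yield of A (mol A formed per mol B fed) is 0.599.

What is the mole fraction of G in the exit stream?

0.239

Yield of A: 1ξ₁ / 272 = 0.599 → ξ₁ = 162.9 kmol.
Conversion of B: 1ξ₁ + 1ξ₂ = 0.838 × 272 = 227.9 → ξ₂ = 65.01 kmol.
Outlet amounts (n = n₀ + Σ ν·ξ):
  B: 272 − 1(162.9) − 1(65.01) = 44.06
  A: 0 + 1(162.9) = 162.9
  G: 0 + 1(65.01) = 65.01
Total out = 272 kmol; y_G = 65.01 / 272 = 0.239.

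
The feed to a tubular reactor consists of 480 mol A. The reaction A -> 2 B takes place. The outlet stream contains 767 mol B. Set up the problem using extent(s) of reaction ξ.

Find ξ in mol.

For B: n = n₀ + 2ξ → 767 = 0 + 2ξ, giving ξ = 383.5 mol.
Outlet amounts (n = n₀ + ν ξ):
  A: 480 − 1(383.5) = 96.5
  B: 0 + 2(383.5) = 767

ξ = 384 mol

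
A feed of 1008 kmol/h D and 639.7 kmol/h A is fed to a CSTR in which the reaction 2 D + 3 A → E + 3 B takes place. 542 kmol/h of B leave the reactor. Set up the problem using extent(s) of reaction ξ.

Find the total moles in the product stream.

For B: n = n₀ + 3ξ → 542 = 0 + 3ξ, giving ξ = 180.7 kmol/h.
Outlet amounts (n = n₀ + ν ξ):
  D: 1008 − 2(180.7) = 646.7
  A: 639.7 − 3(180.7) = 97.7
  E: 0 + 1(180.7) = 180.7
  B: 0 + 3(180.7) = 542
Total out = 646.7 + 97.7 + 180.7 + 542 = 1467 kmol/h.

1470 kmol/h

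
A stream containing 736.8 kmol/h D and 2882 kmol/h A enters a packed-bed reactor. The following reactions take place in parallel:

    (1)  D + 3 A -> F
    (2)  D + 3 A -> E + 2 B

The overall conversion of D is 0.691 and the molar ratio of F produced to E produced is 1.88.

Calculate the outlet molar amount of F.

332 kmol/h

Conversion of D: D consumed = 0.691 × 736.8 = 509.1 kmol/h = 1ξ₁ + 1ξ₂.
Selectivity: 1ξ₁ / (1ξ₂) = 1.88 → ξ₁ = 1.88 ξ₂.
Substitute: (1·1.88 + 1) ξ₂ = 509.1 → ξ₂ = 176.8 kmol/h, ξ₁ = 332.3 kmol/h.
Outlet amounts (n = n₀ + Σ ν·ξ):
  D: 736.8 − 1(332.3) − 1(176.8) = 227.7
  A: 2882 − 3(332.3) − 3(176.8) = 1355
  F: 0 + 1(332.3) = 332.3
  E: 0 + 1(176.8) = 176.8
  B: 0 + 2(176.8) = 353.6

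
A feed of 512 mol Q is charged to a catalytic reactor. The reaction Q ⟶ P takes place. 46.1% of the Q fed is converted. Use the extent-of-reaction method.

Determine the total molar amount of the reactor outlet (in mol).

512 mol

Q reacted = 0.461 × 512 = 236 mol; ν_Q = −1, so ξ = 236/1 = 236 mol.
Outlet amounts (n = n₀ + ν ξ):
  Q: 512 − 1(236) = 276
  P: 0 + 1(236) = 236
Total out = 276 + 236 = 512 mol.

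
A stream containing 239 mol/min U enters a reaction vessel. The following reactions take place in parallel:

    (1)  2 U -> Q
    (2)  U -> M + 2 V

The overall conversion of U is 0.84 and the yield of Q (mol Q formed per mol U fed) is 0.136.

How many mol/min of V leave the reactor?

Yield of Q: 1ξ₁ / 239 = 0.136 → ξ₁ = 32.5 mol/min.
Conversion of U: 2ξ₁ + 1ξ₂ = 0.84 × 239 = 200.8 → ξ₂ = 135.8 mol/min.
Outlet amounts (n = n₀ + Σ ν·ξ):
  U: 239 − 2(32.5) − 1(135.8) = 38.24
  Q: 0 + 1(32.5) = 32.5
  M: 0 + 1(135.8) = 135.8
  V: 0 + 2(135.8) = 271.5

272 mol/min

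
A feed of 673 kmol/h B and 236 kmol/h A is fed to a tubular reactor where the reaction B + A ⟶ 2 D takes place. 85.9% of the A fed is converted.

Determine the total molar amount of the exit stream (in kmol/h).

909 kmol/h

A reacted = 0.859 × 236 = 202.7 kmol/h; ν_A = −1, so ξ = 202.7/1 = 202.7 kmol/h.
Outlet amounts (n = n₀ + ν ξ):
  B: 673 − 1(202.7) = 470.3
  A: 236 − 1(202.7) = 33.28
  D: 0 + 2(202.7) = 405.4
Total out = 470.3 + 33.28 + 405.4 = 909 kmol/h.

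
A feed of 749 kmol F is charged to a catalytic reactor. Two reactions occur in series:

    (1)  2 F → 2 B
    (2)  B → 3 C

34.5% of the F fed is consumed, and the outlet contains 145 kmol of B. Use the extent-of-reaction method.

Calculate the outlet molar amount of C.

340 kmol

Conversion of F: F consumed = 2ξ₁ = 0.345 × 749 → ξ₁ = 129.2 kmol.
B balance: n_B = 0 + 2ξ₁ − 1ξ₂ = 145 → ξ₂ = (2·129.2 − 145)/1 = 113.4 kmol.
Outlet amounts (n = n₀ + Σ ν·ξ):
  F: 749 − 2(129.2) = 490.6
  B: 0 + 2(129.2) − 1(113.4) = 145
  C: 0 + 3(113.4) = 340.2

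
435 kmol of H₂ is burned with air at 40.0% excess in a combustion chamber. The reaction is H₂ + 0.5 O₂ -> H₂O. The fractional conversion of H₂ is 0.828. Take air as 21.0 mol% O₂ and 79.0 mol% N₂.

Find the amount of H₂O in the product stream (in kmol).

Stoichiometric O₂ = 0.5 × 435 = 217.5 kmol; O₂ fed = 217.5 × 1.400 = 304.5 kmol.
N₂ fed = 304.5 × 79/21 = 1146 kmol.
Fuel reacted = 0.828 × 435 → ξ = 360.2 kmol.
Outlet (n = n₀ + ν ξ):
  H₂: 435 − 1(360.2) = 74.82
  O₂: 304.5 − 0.5(360.2) = 124.4
  N₂: 1146 (inert)
  H₂O: 0 + 1(360.2) = 360.2

360 kmol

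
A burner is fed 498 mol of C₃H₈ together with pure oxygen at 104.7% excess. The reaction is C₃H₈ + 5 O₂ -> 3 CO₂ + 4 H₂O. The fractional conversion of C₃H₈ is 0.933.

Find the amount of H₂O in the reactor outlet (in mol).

Stoichiometric O₂ = 5 × 498 = 2490 mol; O₂ fed = 2490 × 2.047 = 5097 mol.
Fuel reacted = 0.933 × 498 → ξ = 464.6 mol.
Outlet (n = n₀ + ν ξ):
  C₃H₈: 498 − 1(464.6) = 33.37
  O₂: 5097 − 5(464.6) = 2774
  CO₂: 0 + 3(464.6) = 1394
  H₂O: 0 + 4(464.6) = 1859

1860 mol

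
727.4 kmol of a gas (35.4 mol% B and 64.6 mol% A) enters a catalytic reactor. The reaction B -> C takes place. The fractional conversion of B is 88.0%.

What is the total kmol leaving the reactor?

B reacted = 0.88 × 257.5 = 226.6 kmol; ν_B = −1, so ξ = 226.6/1 = 226.6 kmol.
Outlet amounts (n = n₀ + ν ξ):
  B: 257.5 − 1(226.6) = 30.9
  C: 0 + 1(226.6) = 226.6
  A: 469.9 (inert)
Total out = 30.9 + 226.6 + 469.9 = 727.4 kmol.

727 kmol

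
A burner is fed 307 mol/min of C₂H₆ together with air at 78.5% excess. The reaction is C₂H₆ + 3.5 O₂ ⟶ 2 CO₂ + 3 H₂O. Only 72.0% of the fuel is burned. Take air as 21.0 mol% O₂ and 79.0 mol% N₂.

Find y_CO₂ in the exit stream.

0.0463

Stoichiometric O₂ = 3.5 × 307 = 1074 mol/min; O₂ fed = 1074 × 1.785 = 1918 mol/min.
N₂ fed = 1918 × 79/21 = 7215 mol/min.
Fuel reacted = 0.72 × 307 → ξ = 221 mol/min.
Outlet (n = n₀ + ν ξ):
  C₂H₆: 307 − 1(221) = 85.96
  O₂: 1918 − 3.5(221) = 1144
  N₂: 7215 (inert)
  CO₂: 0 + 2(221) = 442.1
  H₂O: 0 + 3(221) = 663.1
Total out = 9551 mol/min; y_CO₂ = 442.1 / 9551 = 0.04629.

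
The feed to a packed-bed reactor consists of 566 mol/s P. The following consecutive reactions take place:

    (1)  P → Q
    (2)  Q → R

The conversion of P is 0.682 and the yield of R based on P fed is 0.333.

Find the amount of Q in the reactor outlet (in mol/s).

Conversion of P: P consumed = 1ξ₁ = 0.682 × 566 → ξ₁ = 386 mol/s.
Yield of R: 1ξ₂ / 566 = 0.333 → ξ₂ = 188.5 mol/s.
Outlet amounts (n = n₀ + Σ ν·ξ):
  P: 566 − 1(386) = 180
  Q: 0 + 1(386) − 1(188.5) = 197.5
  R: 0 + 1(188.5) = 188.5

198 mol/s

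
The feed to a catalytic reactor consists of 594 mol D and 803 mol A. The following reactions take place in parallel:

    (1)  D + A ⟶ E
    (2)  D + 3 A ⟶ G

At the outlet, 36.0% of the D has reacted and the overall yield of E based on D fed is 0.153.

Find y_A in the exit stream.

0.366

Yield of E: 1ξ₁ / 594 = 0.153 → ξ₁ = 90.88 mol.
Conversion of D: 1ξ₁ + 1ξ₂ = 0.36 × 594 = 213.8 → ξ₂ = 123 mol.
Outlet amounts (n = n₀ + Σ ν·ξ):
  D: 594 − 1(90.88) − 1(123) = 380.2
  A: 803 − 1(90.88) − 3(123) = 343.2
  E: 0 + 1(90.88) = 90.88
  G: 0 + 1(123) = 123
Total out = 937.2 mol; y_A = 343.2 / 937.2 = 0.3662.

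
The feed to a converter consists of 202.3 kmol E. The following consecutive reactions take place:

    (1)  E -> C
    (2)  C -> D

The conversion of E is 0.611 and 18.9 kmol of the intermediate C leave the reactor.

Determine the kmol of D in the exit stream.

Conversion of E: E consumed = 1ξ₁ = 0.611 × 202.3 → ξ₁ = 123.6 kmol.
C balance: n_C = 0 + 1ξ₁ − 1ξ₂ = 18.9 → ξ₂ = (1·123.6 − 18.9)/1 = 104.7 kmol.
Outlet amounts (n = n₀ + Σ ν·ξ):
  E: 202.3 − 1(123.6) = 78.69
  C: 0 + 1(123.6) − 1(104.7) = 18.9
  D: 0 + 1(104.7) = 104.7

105 kmol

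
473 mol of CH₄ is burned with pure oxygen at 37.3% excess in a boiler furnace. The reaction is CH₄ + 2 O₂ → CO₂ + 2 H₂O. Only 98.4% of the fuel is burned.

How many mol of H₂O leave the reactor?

931 mol

Stoichiometric O₂ = 2 × 473 = 946 mol; O₂ fed = 946 × 1.373 = 1299 mol.
Fuel reacted = 0.984 × 473 → ξ = 465.4 mol.
Outlet (n = n₀ + ν ξ):
  CH₄: 473 − 1(465.4) = 7.568
  O₂: 1299 − 2(465.4) = 368
  CO₂: 0 + 1(465.4) = 465.4
  H₂O: 0 + 2(465.4) = 930.9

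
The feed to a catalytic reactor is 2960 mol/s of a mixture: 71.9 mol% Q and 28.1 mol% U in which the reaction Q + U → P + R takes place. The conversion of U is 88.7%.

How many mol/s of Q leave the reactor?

U reacted = 0.887 × 831.8 = 737.8 mol/s; ν_U = −1, so ξ = 737.8/1 = 737.8 mol/s.
Outlet amounts (n = n₀ + ν ξ):
  Q: 2128 − 1(737.8) = 1390
  U: 831.8 − 1(737.8) = 93.99
  P: 0 + 1(737.8) = 737.8
  R: 0 + 1(737.8) = 737.8

1390 mol/s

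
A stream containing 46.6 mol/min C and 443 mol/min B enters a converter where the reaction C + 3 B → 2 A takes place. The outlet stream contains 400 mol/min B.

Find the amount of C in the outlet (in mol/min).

32.3 mol/min

For B: n = n₀ − 3ξ → 400 = 443 − 3ξ, giving ξ = 14.33 mol/min.
Outlet amounts (n = n₀ + ν ξ):
  C: 46.6 − 1(14.33) = 32.27
  B: 443 − 3(14.33) = 400
  A: 0 + 2(14.33) = 28.67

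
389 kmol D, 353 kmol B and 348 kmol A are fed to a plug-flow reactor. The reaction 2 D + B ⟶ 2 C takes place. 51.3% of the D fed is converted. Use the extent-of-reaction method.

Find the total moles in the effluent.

990 kmol

D reacted = 0.513 × 389 = 199.6 kmol; ν_D = −2, so ξ = 199.6/2 = 99.78 kmol.
Outlet amounts (n = n₀ + ν ξ):
  D: 389 − 2(99.78) = 189.4
  B: 353 − 1(99.78) = 253.2
  C: 0 + 2(99.78) = 199.6
  A: 348 (inert)
Total out = 189.4 + 253.2 + 199.6 + 348 = 990.2 kmol.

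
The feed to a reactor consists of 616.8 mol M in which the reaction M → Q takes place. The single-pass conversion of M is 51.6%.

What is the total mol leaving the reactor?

617 mol

M reacted = 0.516 × 616.8 = 318.3 mol; ν_M = −1, so ξ = 318.3/1 = 318.3 mol.
Outlet amounts (n = n₀ + ν ξ):
  M: 616.8 − 1(318.3) = 298.5
  Q: 0 + 1(318.3) = 318.3
Total out = 298.5 + 318.3 = 616.8 mol.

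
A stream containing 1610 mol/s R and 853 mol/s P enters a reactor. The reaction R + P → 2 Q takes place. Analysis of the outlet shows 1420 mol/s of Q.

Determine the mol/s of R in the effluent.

For Q: n = n₀ + 2ξ → 1420 = 0 + 2ξ, giving ξ = 710 mol/s.
Outlet amounts (n = n₀ + ν ξ):
  R: 1610 − 1(710) = 900
  P: 853 − 1(710) = 143
  Q: 0 + 2(710) = 1420

900 mol/s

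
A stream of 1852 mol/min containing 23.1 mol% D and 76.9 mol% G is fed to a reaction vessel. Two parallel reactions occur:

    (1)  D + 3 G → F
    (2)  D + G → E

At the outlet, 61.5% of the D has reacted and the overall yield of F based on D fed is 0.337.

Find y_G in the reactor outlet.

Yield of F: 1ξ₁ / 427.8 = 0.337 → ξ₁ = 144.2 mol/min.
Conversion of D: 1ξ₁ + 1ξ₂ = 0.615 × 427.8 = 263.1 → ξ₂ = 118.9 mol/min.
Outlet amounts (n = n₀ + Σ ν·ξ):
  D: 427.8 − 1(144.2) − 1(118.9) = 164.7
  G: 1424 − 3(144.2) − 1(118.9) = 872.7
  F: 0 + 1(144.2) = 144.2
  E: 0 + 1(118.9) = 118.9
Total out = 1301 mol/min; y_G = 872.7 / 1301 = 0.6711.

0.671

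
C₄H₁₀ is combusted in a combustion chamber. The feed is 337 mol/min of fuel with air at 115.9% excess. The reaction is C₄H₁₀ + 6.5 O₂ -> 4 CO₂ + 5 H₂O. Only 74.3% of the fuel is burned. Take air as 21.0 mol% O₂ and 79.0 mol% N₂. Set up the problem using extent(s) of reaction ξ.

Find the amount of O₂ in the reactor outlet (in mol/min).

3100 mol/min

Stoichiometric O₂ = 6.5 × 337 = 2190 mol/min; O₂ fed = 2190 × 2.159 = 4729 mol/min.
N₂ fed = 4729 × 79/21 = 17790 mol/min.
Fuel reacted = 0.743 × 337 → ξ = 250.4 mol/min.
Outlet (n = n₀ + ν ξ):
  C₄H₁₀: 337 − 1(250.4) = 86.61
  O₂: 4729 − 6.5(250.4) = 3102
  N₂: 17790 (inert)
  CO₂: 0 + 4(250.4) = 1002
  H₂O: 0 + 5(250.4) = 1252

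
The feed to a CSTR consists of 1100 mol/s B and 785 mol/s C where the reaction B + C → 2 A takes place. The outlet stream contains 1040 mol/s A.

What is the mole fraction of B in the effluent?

0.308

For A: n = n₀ + 2ξ → 1040 = 0 + 2ξ, giving ξ = 520 mol/s.
Outlet amounts (n = n₀ + ν ξ):
  B: 1100 − 1(520) = 580
  C: 785 − 1(520) = 265
  A: 0 + 2(520) = 1040
Total out = 1885 mol/s; y_B = 580 / 1885 = 0.3077.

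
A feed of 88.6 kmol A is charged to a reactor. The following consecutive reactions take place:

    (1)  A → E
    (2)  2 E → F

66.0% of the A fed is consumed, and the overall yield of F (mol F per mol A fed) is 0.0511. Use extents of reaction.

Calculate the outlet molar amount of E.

49.4 kmol

Conversion of A: A consumed = 1ξ₁ = 0.66 × 88.6 → ξ₁ = 58.48 kmol.
Yield of F: 1ξ₂ / 88.6 = 0.0511 → ξ₂ = 4.527 kmol.
Outlet amounts (n = n₀ + Σ ν·ξ):
  A: 88.6 − 1(58.48) = 30.12
  E: 0 + 1(58.48) − 2(4.527) = 49.42
  F: 0 + 1(4.527) = 4.527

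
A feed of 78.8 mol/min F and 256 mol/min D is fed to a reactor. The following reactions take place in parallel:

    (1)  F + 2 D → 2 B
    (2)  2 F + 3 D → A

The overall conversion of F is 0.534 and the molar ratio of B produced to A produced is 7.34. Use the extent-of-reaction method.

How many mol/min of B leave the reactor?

54.5 mol/min

Conversion of F: F consumed = 0.534 × 78.8 = 42.08 mol/min = 1ξ₁ + 2ξ₂.
Selectivity: 2ξ₁ / (1ξ₂) = 7.34 → ξ₁ = 3.67 ξ₂.
Substitute: (1·3.67 + 2) ξ₂ = 42.08 → ξ₂ = 7.421 mol/min, ξ₁ = 27.24 mol/min.
Outlet amounts (n = n₀ + Σ ν·ξ):
  F: 78.8 − 1(27.24) − 2(7.421) = 36.72
  D: 256 − 2(27.24) − 3(7.421) = 179.3
  B: 0 + 2(27.24) = 54.47
  A: 0 + 1(7.421) = 7.421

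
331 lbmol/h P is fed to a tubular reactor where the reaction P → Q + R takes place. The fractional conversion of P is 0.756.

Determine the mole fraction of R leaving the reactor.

P reacted = 0.756 × 331 = 250.2 lbmol/h; ν_P = −1, so ξ = 250.2/1 = 250.2 lbmol/h.
Outlet amounts (n = n₀ + ν ξ):
  P: 331 − 1(250.2) = 80.76
  Q: 0 + 1(250.2) = 250.2
  R: 0 + 1(250.2) = 250.2
Total out = 581.2 lbmol/h; y_R = 250.2 / 581.2 = 0.4305.

0.431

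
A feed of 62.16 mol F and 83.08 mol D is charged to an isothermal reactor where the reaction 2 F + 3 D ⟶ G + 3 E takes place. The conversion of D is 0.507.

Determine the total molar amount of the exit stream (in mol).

131 mol

D reacted = 0.507 × 83.08 = 42.12 mol; ν_D = −3, so ξ = 42.12/3 = 14.04 mol.
Outlet amounts (n = n₀ + ν ξ):
  F: 62.16 − 2(14.04) = 34.08
  D: 83.08 − 3(14.04) = 40.96
  G: 0 + 1(14.04) = 14.04
  E: 0 + 3(14.04) = 42.12
Total out = 34.08 + 40.96 + 14.04 + 42.12 = 131.2 mol.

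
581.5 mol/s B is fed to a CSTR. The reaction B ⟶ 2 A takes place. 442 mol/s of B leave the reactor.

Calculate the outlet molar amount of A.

279 mol/s

For B: n = n₀ − 1ξ → 442 = 581.5 − 1ξ, giving ξ = 139.5 mol/s.
Outlet amounts (n = n₀ + ν ξ):
  B: 581.5 − 1(139.5) = 442
  A: 0 + 2(139.5) = 279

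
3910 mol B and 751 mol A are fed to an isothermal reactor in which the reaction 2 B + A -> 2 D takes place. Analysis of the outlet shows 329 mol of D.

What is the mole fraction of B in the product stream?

For D: n = n₀ + 2ξ → 329 = 0 + 2ξ, giving ξ = 164.5 mol.
Outlet amounts (n = n₀ + ν ξ):
  B: 3910 − 2(164.5) = 3581
  A: 751 − 1(164.5) = 586.5
  D: 0 + 2(164.5) = 329
Total out = 4496 mol; y_B = 3581 / 4496 = 0.7964.

0.796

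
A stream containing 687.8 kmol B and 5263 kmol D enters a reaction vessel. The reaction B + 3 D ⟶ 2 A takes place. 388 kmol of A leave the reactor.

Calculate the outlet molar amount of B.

For A: n = n₀ + 2ξ → 388 = 0 + 2ξ, giving ξ = 194 kmol.
Outlet amounts (n = n₀ + ν ξ):
  B: 687.8 − 1(194) = 493.8
  D: 5263 − 3(194) = 4681
  A: 0 + 2(194) = 388

494 kmol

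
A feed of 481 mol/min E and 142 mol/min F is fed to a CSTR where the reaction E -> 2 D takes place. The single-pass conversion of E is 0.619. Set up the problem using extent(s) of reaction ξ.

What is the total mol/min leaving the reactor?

E reacted = 0.619 × 481 = 297.7 mol/min; ν_E = −1, so ξ = 297.7/1 = 297.7 mol/min.
Outlet amounts (n = n₀ + ν ξ):
  E: 481 − 1(297.7) = 183.3
  D: 0 + 2(297.7) = 595.5
  F: 142 (inert)
Total out = 183.3 + 595.5 + 142 = 920.7 mol/min.

921 mol/min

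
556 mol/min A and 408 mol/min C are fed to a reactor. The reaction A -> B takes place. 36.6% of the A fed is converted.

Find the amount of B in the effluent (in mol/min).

A reacted = 0.366 × 556 = 203.5 mol/min; ν_A = −1, so ξ = 203.5/1 = 203.5 mol/min.
Outlet amounts (n = n₀ + ν ξ):
  A: 556 − 1(203.5) = 352.5
  B: 0 + 1(203.5) = 203.5
  C: 408 (inert)

203 mol/min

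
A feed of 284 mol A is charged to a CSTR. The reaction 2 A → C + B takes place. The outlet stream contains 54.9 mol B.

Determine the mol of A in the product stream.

For B: n = n₀ + 1ξ → 54.9 = 0 + 1ξ, giving ξ = 54.9 mol.
Outlet amounts (n = n₀ + ν ξ):
  A: 284 − 2(54.9) = 174.2
  C: 0 + 1(54.9) = 54.9
  B: 0 + 1(54.9) = 54.9

174 mol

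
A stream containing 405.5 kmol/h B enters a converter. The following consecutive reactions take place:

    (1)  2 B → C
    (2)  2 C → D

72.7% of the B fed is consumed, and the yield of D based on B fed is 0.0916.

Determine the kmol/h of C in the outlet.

Conversion of B: B consumed = 2ξ₁ = 0.727 × 405.5 → ξ₁ = 147.4 kmol/h.
Yield of D: 1ξ₂ / 405.5 = 0.0916 → ξ₂ = 37.14 kmol/h.
Outlet amounts (n = n₀ + Σ ν·ξ):
  B: 405.5 − 2(147.4) = 110.7
  C: 0 + 1(147.4) − 2(37.14) = 73.11
  D: 0 + 1(37.14) = 37.14

73.1 kmol/h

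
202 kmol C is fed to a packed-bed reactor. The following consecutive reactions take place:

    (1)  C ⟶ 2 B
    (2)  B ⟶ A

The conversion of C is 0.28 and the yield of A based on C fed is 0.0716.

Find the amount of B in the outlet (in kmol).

98.7 kmol

Conversion of C: C consumed = 1ξ₁ = 0.28 × 202 → ξ₁ = 56.56 kmol.
Yield of A: 1ξ₂ / 202 = 0.0716 → ξ₂ = 14.46 kmol.
Outlet amounts (n = n₀ + Σ ν·ξ):
  C: 202 − 1(56.56) = 145.4
  B: 0 + 2(56.56) − 1(14.46) = 98.66
  A: 0 + 1(14.46) = 14.46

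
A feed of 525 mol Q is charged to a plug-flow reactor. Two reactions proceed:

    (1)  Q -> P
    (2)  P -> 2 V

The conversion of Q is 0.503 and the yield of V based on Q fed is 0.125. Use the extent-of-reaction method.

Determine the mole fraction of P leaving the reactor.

Conversion of Q: Q consumed = 1ξ₁ = 0.503 × 525 → ξ₁ = 264.1 mol.
Yield of V: 2ξ₂ / 525 = 0.125 → ξ₂ = 32.81 mol.
Outlet amounts (n = n₀ + Σ ν·ξ):
  Q: 525 − 1(264.1) = 260.9
  P: 0 + 1(264.1) − 1(32.81) = 231.3
  V: 0 + 2(32.81) = 65.62
Total out = 557.8 mol; y_P = 231.3 / 557.8 = 0.4146.

0.415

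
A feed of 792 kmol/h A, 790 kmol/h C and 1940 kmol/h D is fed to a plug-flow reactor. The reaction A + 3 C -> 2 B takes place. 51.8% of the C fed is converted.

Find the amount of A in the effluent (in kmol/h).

C reacted = 0.518 × 790 = 409.2 kmol/h; ν_C = −3, so ξ = 409.2/3 = 136.4 kmol/h.
Outlet amounts (n = n₀ + ν ξ):
  A: 792 − 1(136.4) = 655.6
  C: 790 − 3(136.4) = 380.8
  B: 0 + 2(136.4) = 272.8
  D: 1940 (inert)

656 kmol/h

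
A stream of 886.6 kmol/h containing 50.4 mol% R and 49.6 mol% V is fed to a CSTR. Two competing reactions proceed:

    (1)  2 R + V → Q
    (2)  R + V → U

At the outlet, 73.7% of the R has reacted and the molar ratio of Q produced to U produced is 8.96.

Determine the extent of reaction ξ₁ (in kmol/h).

Conversion of R: R consumed = 0.737 × 446.8 = 329.3 kmol/h = 2ξ₁ + 1ξ₂.
Selectivity: 1ξ₁ / (1ξ₂) = 8.96 → ξ₁ = 8.96 ξ₂.
Substitute: (2·8.96 + 1) ξ₂ = 329.3 → ξ₂ = 17.41 kmol/h, ξ₁ = 156 kmol/h.
Outlet amounts (n = n₀ + Σ ν·ξ):
  R: 446.8 − 2(156) − 1(17.41) = 117.5
  V: 439.8 − 1(156) − 1(17.41) = 266.4
  Q: 0 + 1(156) = 156
  U: 0 + 1(17.41) = 17.41

ξ₁ = 156 kmol/h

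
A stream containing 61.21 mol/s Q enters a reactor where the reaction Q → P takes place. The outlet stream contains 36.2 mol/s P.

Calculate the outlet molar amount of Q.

For P: n = n₀ + 1ξ → 36.2 = 0 + 1ξ, giving ξ = 36.2 mol/s.
Outlet amounts (n = n₀ + ν ξ):
  Q: 61.21 − 1(36.2) = 25.01
  P: 0 + 1(36.2) = 36.2

25 mol/s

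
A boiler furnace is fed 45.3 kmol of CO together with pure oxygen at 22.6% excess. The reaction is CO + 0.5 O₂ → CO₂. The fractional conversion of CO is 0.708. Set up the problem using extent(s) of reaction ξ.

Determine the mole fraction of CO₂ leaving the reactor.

Stoichiometric O₂ = 0.5 × 45.3 = 22.65 kmol; O₂ fed = 22.65 × 1.226 = 27.77 kmol.
Fuel reacted = 0.708 × 45.3 → ξ = 32.07 kmol.
Outlet (n = n₀ + ν ξ):
  CO: 45.3 − 1(32.07) = 13.23
  O₂: 27.77 − 0.5(32.07) = 11.73
  CO₂: 0 + 1(32.07) = 32.07
Total out = 57.03 kmol; y_CO₂ = 32.07 / 57.03 = 0.5624.

0.562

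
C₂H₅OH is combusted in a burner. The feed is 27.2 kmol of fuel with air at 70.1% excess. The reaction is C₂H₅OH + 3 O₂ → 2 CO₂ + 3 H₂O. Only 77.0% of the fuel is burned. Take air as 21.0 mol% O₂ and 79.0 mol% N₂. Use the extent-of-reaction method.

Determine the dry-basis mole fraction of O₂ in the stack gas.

0.118

Stoichiometric O₂ = 3 × 27.2 = 81.6 kmol; O₂ fed = 81.6 × 1.701 = 138.8 kmol.
N₂ fed = 138.8 × 79/21 = 522.2 kmol.
Fuel reacted = 0.77 × 27.2 → ξ = 20.94 kmol.
Outlet (n = n₀ + ν ξ):
  C₂H₅OH: 27.2 − 1(20.94) = 6.256
  O₂: 138.8 − 3(20.94) = 75.97
  N₂: 522.2 (inert)
  CO₂: 0 + 2(20.94) = 41.89
  H₂O: 0 + 3(20.94) = 62.83
Dry total = 646.3 kmol; y_O₂ (dry) = 75.97 / 646.3 = 0.1176.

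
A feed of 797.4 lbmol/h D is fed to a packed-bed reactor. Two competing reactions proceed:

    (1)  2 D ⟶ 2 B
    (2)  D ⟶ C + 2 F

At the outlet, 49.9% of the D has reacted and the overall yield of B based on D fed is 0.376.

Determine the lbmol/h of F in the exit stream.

196 lbmol/h

Yield of B: 2ξ₁ / 797.4 = 0.376 → ξ₁ = 149.9 lbmol/h.
Conversion of D: 2ξ₁ + 1ξ₂ = 0.499 × 797.4 = 397.9 → ξ₂ = 98.08 lbmol/h.
Outlet amounts (n = n₀ + Σ ν·ξ):
  D: 797.4 − 2(149.9) − 1(98.08) = 399.5
  B: 0 + 2(149.9) = 299.8
  C: 0 + 1(98.08) = 98.08
  F: 0 + 2(98.08) = 196.2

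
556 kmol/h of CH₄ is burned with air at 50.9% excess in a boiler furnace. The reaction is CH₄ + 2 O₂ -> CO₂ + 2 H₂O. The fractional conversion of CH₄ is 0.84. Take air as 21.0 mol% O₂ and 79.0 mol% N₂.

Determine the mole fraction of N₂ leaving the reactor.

0.739

Stoichiometric O₂ = 2 × 556 = 1112 kmol/h; O₂ fed = 1112 × 1.509 = 1678 kmol/h.
N₂ fed = 1678 × 79/21 = 6313 kmol/h.
Fuel reacted = 0.84 × 556 → ξ = 467 kmol/h.
Outlet (n = n₀ + ν ξ):
  CH₄: 556 − 1(467) = 88.96
  O₂: 1678 − 2(467) = 743.9
  N₂: 6313 (inert)
  CO₂: 0 + 1(467) = 467
  H₂O: 0 + 2(467) = 934.1
Total out = 8547 kmol/h; y_N₂ = 6313 / 8547 = 0.7386.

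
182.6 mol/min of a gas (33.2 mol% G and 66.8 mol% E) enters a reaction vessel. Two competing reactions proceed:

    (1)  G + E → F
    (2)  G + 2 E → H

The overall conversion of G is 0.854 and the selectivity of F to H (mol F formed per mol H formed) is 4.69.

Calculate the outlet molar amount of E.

61.1 mol/min

Conversion of G: G consumed = 0.854 × 60.62 = 51.77 mol/min = 1ξ₁ + 1ξ₂.
Selectivity: 1ξ₁ / (1ξ₂) = 4.69 → ξ₁ = 4.69 ξ₂.
Substitute: (1·4.69 + 1) ξ₂ = 51.77 → ξ₂ = 9.099 mol/min, ξ₁ = 42.67 mol/min.
Outlet amounts (n = n₀ + Σ ν·ξ):
  G: 60.62 − 1(42.67) − 1(9.099) = 8.851
  E: 122 − 1(42.67) − 2(9.099) = 61.11
  F: 0 + 1(42.67) = 42.67
  H: 0 + 1(9.099) = 9.099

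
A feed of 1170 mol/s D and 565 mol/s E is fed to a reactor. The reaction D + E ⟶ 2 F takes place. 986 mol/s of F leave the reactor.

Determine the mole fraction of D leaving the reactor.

For F: n = n₀ + 2ξ → 986 = 0 + 2ξ, giving ξ = 493 mol/s.
Outlet amounts (n = n₀ + ν ξ):
  D: 1170 − 1(493) = 677
  E: 565 − 1(493) = 72
  F: 0 + 2(493) = 986
Total out = 1735 mol/s; y_D = 677 / 1735 = 0.3902.

0.39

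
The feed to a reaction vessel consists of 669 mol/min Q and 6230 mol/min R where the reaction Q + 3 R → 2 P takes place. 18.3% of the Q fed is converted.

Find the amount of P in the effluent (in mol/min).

Q reacted = 0.183 × 669 = 122.4 mol/min; ν_Q = −1, so ξ = 122.4/1 = 122.4 mol/min.
Outlet amounts (n = n₀ + ν ξ):
  Q: 669 − 1(122.4) = 546.6
  R: 6230 − 3(122.4) = 5863
  P: 0 + 2(122.4) = 244.9

245 mol/min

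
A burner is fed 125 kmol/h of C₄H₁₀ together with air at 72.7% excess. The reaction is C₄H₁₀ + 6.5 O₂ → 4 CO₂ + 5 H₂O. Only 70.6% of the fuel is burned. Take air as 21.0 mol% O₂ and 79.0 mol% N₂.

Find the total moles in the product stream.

Stoichiometric O₂ = 6.5 × 125 = 812.5 kmol/h; O₂ fed = 812.5 × 1.727 = 1403 kmol/h.
N₂ fed = 1403 × 79/21 = 5279 kmol/h.
Fuel reacted = 0.706 × 125 → ξ = 88.25 kmol/h.
Outlet (n = n₀ + ν ξ):
  C₄H₁₀: 125 − 1(88.25) = 36.75
  O₂: 1403 − 6.5(88.25) = 829.6
  N₂: 5279 (inert)
  CO₂: 0 + 4(88.25) = 353
  H₂O: 0 + 5(88.25) = 441.2
Total out = 36.75 + 829.6 + 5279 + 353 + 441.2 = 6939 kmol/h.

6940 kmol/h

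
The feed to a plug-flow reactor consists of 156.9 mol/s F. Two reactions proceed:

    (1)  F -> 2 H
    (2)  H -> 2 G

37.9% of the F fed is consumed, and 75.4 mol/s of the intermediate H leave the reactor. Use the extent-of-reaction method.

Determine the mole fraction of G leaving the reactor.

0.335

Conversion of F: F consumed = 1ξ₁ = 0.379 × 156.9 → ξ₁ = 59.47 mol/s.
H balance: n_H = 0 + 2ξ₁ − 1ξ₂ = 75.4 → ξ₂ = (2·59.47 − 75.4)/1 = 43.53 mol/s.
Outlet amounts (n = n₀ + Σ ν·ξ):
  F: 156.9 − 1(59.47) = 97.43
  H: 0 + 2(59.47) − 1(43.53) = 75.4
  G: 0 + 2(43.53) = 87.06
Total out = 259.9 mol/s; y_G = 87.06 / 259.9 = 0.335.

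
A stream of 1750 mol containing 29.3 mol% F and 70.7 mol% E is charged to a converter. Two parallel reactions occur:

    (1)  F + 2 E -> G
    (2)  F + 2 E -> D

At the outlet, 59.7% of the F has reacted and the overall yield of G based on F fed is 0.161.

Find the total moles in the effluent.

Yield of G: 1ξ₁ / 512.8 = 0.161 → ξ₁ = 82.55 mol.
Conversion of F: 1ξ₁ + 1ξ₂ = 0.597 × 512.8 = 306.1 → ξ₂ = 223.6 mol.
Outlet amounts (n = n₀ + Σ ν·ξ):
  F: 512.8 − 1(82.55) − 1(223.6) = 206.6
  E: 1237 − 2(82.55) − 2(223.6) = 625
  G: 0 + 1(82.55) = 82.55
  D: 0 + 1(223.6) = 223.6
Total out = 206.6 + 625 + 82.55 + 223.6 = 1138 mol.

1140 mol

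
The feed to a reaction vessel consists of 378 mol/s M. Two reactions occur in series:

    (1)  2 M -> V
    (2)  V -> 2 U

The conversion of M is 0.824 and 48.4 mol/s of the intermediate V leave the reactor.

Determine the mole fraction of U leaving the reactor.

0.651

Conversion of M: M consumed = 2ξ₁ = 0.824 × 378 → ξ₁ = 155.7 mol/s.
V balance: n_V = 0 + 1ξ₁ − 1ξ₂ = 48.4 → ξ₂ = (1·155.7 − 48.4)/1 = 107.3 mol/s.
Outlet amounts (n = n₀ + Σ ν·ξ):
  M: 378 − 2(155.7) = 66.53
  V: 0 + 1(155.7) − 1(107.3) = 48.4
  U: 0 + 2(107.3) = 214.7
Total out = 329.6 mol/s; y_U = 214.7 / 329.6 = 0.6513.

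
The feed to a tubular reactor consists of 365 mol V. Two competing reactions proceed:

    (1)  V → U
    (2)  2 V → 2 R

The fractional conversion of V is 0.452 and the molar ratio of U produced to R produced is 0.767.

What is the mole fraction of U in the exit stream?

0.196

Conversion of V: V consumed = 0.452 × 365 = 165 mol = 1ξ₁ + 2ξ₂.
Selectivity: 1ξ₁ / (2ξ₂) = 0.767 → ξ₁ = 1.534 ξ₂.
Substitute: (1·1.534 + 2) ξ₂ = 165 → ξ₂ = 46.68 mol, ξ₁ = 71.61 mol.
Outlet amounts (n = n₀ + Σ ν·ξ):
  V: 365 − 1(71.61) − 2(46.68) = 200
  U: 0 + 1(71.61) = 71.61
  R: 0 + 2(46.68) = 93.37
Total out = 365 mol; y_U = 71.61 / 365 = 0.1962.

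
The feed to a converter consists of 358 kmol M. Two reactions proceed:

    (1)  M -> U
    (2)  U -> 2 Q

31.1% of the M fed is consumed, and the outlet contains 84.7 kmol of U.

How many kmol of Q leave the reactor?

53.3 kmol

Conversion of M: M consumed = 1ξ₁ = 0.311 × 358 → ξ₁ = 111.3 kmol.
U balance: n_U = 0 + 1ξ₁ − 1ξ₂ = 84.7 → ξ₂ = (1·111.3 − 84.7)/1 = 26.64 kmol.
Outlet amounts (n = n₀ + Σ ν·ξ):
  M: 358 − 1(111.3) = 246.7
  U: 0 + 1(111.3) − 1(26.64) = 84.7
  Q: 0 + 2(26.64) = 53.28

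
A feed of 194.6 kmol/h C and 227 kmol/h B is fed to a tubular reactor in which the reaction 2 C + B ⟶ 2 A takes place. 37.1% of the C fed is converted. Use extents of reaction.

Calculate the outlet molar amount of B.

C reacted = 0.371 × 194.6 = 72.2 kmol/h; ν_C = −2, so ξ = 72.2/2 = 36.1 kmol/h.
Outlet amounts (n = n₀ + ν ξ):
  C: 194.6 − 2(36.1) = 122.4
  B: 227 − 1(36.1) = 190.9
  A: 0 + 2(36.1) = 72.2

191 kmol/h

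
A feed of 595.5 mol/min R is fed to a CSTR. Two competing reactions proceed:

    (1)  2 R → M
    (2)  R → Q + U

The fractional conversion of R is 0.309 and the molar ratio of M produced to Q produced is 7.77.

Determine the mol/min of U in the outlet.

Conversion of R: R consumed = 0.309 × 595.5 = 184 mol/min = 2ξ₁ + 1ξ₂.
Selectivity: 1ξ₁ / (1ξ₂) = 7.77 → ξ₁ = 7.77 ξ₂.
Substitute: (2·7.77 + 1) ξ₂ = 184 → ξ₂ = 11.13 mol/min, ξ₁ = 86.44 mol/min.
Outlet amounts (n = n₀ + Σ ν·ξ):
  R: 595.5 − 2(86.44) − 1(11.13) = 411.5
  M: 0 + 1(86.44) = 86.44
  Q: 0 + 1(11.13) = 11.13
  U: 0 + 1(11.13) = 11.13

11.1 mol/min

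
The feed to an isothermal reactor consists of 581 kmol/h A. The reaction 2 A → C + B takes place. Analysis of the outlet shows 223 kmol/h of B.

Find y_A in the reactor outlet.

0.232

For B: n = n₀ + 1ξ → 223 = 0 + 1ξ, giving ξ = 223 kmol/h.
Outlet amounts (n = n₀ + ν ξ):
  A: 581 − 2(223) = 135
  C: 0 + 1(223) = 223
  B: 0 + 1(223) = 223
Total out = 581 kmol/h; y_A = 135 / 581 = 0.2324.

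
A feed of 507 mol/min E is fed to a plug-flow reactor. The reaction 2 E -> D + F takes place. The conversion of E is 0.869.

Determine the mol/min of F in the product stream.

220 mol/min

E reacted = 0.869 × 507 = 440.6 mol/min; ν_E = −2, so ξ = 440.6/2 = 220.3 mol/min.
Outlet amounts (n = n₀ + ν ξ):
  E: 507 − 2(220.3) = 66.42
  D: 0 + 1(220.3) = 220.3
  F: 0 + 1(220.3) = 220.3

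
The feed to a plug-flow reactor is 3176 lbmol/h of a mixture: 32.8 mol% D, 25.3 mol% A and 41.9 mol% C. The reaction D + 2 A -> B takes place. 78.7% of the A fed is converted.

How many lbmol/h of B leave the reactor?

316 lbmol/h

A reacted = 0.787 × 803.5 = 632.4 lbmol/h; ν_A = −2, so ξ = 632.4/2 = 316.2 lbmol/h.
Outlet amounts (n = n₀ + ν ξ):
  D: 1042 − 1(316.2) = 725.5
  A: 803.5 − 2(316.2) = 171.2
  B: 0 + 1(316.2) = 316.2
  C: 1331 (inert)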